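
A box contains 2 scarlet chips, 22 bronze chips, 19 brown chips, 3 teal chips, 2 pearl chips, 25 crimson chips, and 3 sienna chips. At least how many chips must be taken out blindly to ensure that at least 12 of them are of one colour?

44

The 7 colours are the holes; the chips drawn are the pigeons.
To avoid 12 of any one colour, the worst case takes at most 11 of each colour, or every chip of a colour that has fewer than 11.
That gives 2 + 11 + 11 + 3 + 2 + 11 + 3 = 43 chips with no colour reaching 12.
The next chip forces some colour to 12, so 43 + 1 = 44.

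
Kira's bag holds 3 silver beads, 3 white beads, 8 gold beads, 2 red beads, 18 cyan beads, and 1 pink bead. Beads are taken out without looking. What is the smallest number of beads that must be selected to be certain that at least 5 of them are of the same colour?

Pigeonhole: the 6 colours are the holes; the beads drawn are the pigeons.
To avoid 5 of any one colour, the worst case takes at most 4 of each colour, or every bead of a colour that has fewer than 4.
That gives 3 + 3 + 4 + 2 + 4 + 1 = 17 beads with no colour reaching 5.
The next bead forces some colour to 5, so 17 + 1 = 18.

18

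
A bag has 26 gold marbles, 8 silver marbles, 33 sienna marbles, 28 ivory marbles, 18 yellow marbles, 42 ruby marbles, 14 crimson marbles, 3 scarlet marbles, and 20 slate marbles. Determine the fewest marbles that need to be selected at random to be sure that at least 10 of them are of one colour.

75

Put each drawn marble into a box by colour. The largest draw with every box below 10 takes min(count, 9) from each colour; colours with fewer than 9 contribute all they have.
Σ min(cᵢ, 9) = 9 + 8 + 9 + 9 + 9 + 9 + 9 + 3 + 9 = 74.
Draw number 74 + 1 = 75 must push one box to 10.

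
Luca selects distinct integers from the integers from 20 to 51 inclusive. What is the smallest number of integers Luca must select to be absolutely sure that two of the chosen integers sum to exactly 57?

24

Two chosen integers sum to 57 exactly when both halves of some pair {x, 57−x} with 20 ≤ x ≤ 57−x ≤ 37 are chosen — 9 such pairs.
The remaining 14 elements (those with no distinct partner in range) can never complete a 57-sum, so the worst case takes all of them and one from each pair: 14 + 9 = 23.
The 24th integer has to be the second member of some pair, so 23 + 1 = 24.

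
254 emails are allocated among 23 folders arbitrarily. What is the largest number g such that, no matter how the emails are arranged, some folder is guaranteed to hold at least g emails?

12

By pigeonhole, the 23 folders are the holes and the 254 emails are the pigeons.
If every folder held at most 11 emails, the total would be at most 23 × 11 = 253, which is less than 254.
So some folder holds at least ⌈254/23⌉ = 12 emails.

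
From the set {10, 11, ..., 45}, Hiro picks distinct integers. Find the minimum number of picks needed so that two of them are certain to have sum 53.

A set avoiding the sum 53 can contain at most one of each pair {x, 53−x}, plus the 2 elements whose complement lies outside the range.
The integers 27, …, 45 (19 of them) are such a set: any two sum to at least 27+28 = 55 > 53.
By pigeonhole, any 20th integer completes one of the 17 pairs, so 20 choices force a sum of 53.

20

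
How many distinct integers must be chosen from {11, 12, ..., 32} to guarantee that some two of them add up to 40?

14

Two chosen integers sum to 40 exactly when both halves of some pair {x, 40−x} with 11 ≤ x ≤ 40−x ≤ 29 are chosen — 9 such pairs.
The remaining 4 elements (those with no distinct partner in range) can never complete a 40-sum, so the worst case takes all of them and one from each pair: 4 + 9 = 13.
The 14th integer has to be the second member of some pair, so 13 + 1 = 14.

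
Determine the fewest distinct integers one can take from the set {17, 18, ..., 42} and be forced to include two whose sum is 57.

15

Group the elements by complementary pair {x, 57−x}: {17,40}, {18,39}, {19,38}, …, giving 12 two-element pairs and 2 integers whose partner 57−x falls outside [17,42].
Treating each of those 14 groups as a pigeonhole, one can pick one integer per group — 14 integers — with no two summing to 57.
The 15th integer lands in an occupied pair, forcing a sum of 57.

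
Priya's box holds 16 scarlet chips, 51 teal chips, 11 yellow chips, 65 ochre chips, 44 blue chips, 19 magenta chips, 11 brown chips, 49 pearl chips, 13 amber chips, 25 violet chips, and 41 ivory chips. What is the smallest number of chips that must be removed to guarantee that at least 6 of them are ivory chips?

In the worst case for collecting ivory chips, every non-ivory chip comes out first.
There are 16 + 51 + 11 + 65 + 44 + 19 + 11 + 49 + 13 + 25 = 304 non-ivory chips altogether.
After those, each further chip must be ivory, so 304 + 6 = 310 draws guarantee 6 ivory chips.

310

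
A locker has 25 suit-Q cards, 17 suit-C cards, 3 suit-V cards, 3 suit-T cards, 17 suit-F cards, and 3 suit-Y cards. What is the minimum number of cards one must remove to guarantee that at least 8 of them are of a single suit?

31

Pigeonhole: put each drawn card into a box by suit. The largest draw with every box below 8 takes min(count, 7) from each suit; suits with fewer than 7 contribute all they have.
Σ min(cᵢ, 7) = 7 + 7 + 3 + 3 + 7 + 3 = 30.
Draw number 30 + 1 = 31 must push one box to 8.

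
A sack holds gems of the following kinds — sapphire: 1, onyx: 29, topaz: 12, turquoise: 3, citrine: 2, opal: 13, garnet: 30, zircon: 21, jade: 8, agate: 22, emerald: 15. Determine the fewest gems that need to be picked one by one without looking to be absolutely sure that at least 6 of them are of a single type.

47

Put each drawn gem into a box by type. The largest draw with every box below 6 takes min(count, 5) from each type; types with fewer than 5 contribute all they have.
Σ min(cᵢ, 5) = 1 + 5 + 5 + 3 + 2 + 5 + 5 + 5 + 5 + 5 + 5 = 46.
Draw number 46 + 1 = 47 must push one box to 6.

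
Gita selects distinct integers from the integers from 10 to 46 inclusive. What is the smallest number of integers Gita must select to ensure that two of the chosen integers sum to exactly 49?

23

Two chosen integers sum to 49 exactly when both halves of some pair {x, 49−x} with 10 ≤ x ≤ 49−x ≤ 39 are chosen — 15 such pairs.
The remaining 7 elements (those with no distinct partner in range) can never complete a 49-sum, so the worst case takes all of them and one from each pair: 7 + 15 = 22.
Pigeonhole: the 23rd integer has to be the second member of some pair, so 22 + 1 = 23.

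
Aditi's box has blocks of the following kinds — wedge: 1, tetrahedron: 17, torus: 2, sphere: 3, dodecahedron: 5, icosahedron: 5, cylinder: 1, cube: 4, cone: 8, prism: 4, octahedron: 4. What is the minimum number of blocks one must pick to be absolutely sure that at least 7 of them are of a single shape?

An adversary could hand out at most 6 blocks per shape (9 shapes run out sooner): 1 + 6 + 2 + 3 + 5 + 5 + 1 + 4 + 6 + 4 + 4 = 41 blocks and still no shape has 7.
One more block lands in a shape already at 6, so 42 draws are enough and 41 are not.

42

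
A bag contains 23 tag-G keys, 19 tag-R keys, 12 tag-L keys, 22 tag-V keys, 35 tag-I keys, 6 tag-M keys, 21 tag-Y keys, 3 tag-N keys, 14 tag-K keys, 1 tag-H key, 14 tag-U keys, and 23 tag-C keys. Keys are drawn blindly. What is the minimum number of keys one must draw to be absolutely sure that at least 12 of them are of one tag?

Put each drawn key into a box by tag. The largest draw with every box below 12 takes min(count, 11) from each tag; tags with fewer than 11 contribute all they have.
Σ min(cᵢ, 11) = 11 + 11 + 11 + 11 + 11 + 6 + 11 + 3 + 11 + 1 + 11 + 11 = 109.
Draw number 109 + 1 = 110 must push one box to 12.

110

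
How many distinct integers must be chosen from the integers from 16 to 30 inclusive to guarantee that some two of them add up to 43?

10

Two chosen integers sum to 43 exactly when both halves of some pair {x, 43−x} with 16 ≤ x ≤ 43−x ≤ 27 are chosen — 6 such pairs.
The remaining 3 elements (those with no distinct partner in range) can never complete a 43-sum, so the worst case takes all of them and one from each pair: 3 + 6 = 9.
Pigeonhole: the 10th integer has to be the second member of some pair, so 9 + 1 = 10.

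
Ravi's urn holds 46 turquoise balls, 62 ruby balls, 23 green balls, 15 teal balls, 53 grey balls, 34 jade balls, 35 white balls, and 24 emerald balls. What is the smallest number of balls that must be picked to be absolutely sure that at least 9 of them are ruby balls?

239

In the worst case for collecting ruby balls, every non-ruby ball comes out first.
There are 46 + 23 + 15 + 53 + 34 + 35 + 24 = 230 non-ruby balls altogether.
After those, each further ball must be ruby, so 230 + 9 = 239 draws guarantee 9 ruby balls.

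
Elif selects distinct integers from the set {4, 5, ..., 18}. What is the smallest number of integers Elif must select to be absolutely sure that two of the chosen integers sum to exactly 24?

10

Two chosen integers sum to 24 exactly when both halves of some pair {x, 24−x} with 6 ≤ x ≤ 24−x ≤ 18 are chosen — 6 such pairs.
The remaining 3 elements (those with no distinct partner in range) can never complete a 24-sum, so the worst case takes all of them and one from each pair: 3 + 6 = 9.
By pigeonhole, the 10th integer has to be the second member of some pair, so 9 + 1 = 10.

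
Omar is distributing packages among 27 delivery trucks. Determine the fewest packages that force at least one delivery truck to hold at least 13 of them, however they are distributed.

325

With 324 packages one could put exactly 12 in each of the 27 delivery trucks, and no delivery truck would reach 13.
Pigeonhole: one more package must land in a delivery truck that already has 12, giving it 13.
So 27 × 12 + 1 = 325 packages are required.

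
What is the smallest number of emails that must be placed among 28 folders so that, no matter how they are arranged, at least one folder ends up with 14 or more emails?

365

With 364 emails one could put exactly 13 in each of the 28 folders, and no folder would reach 14.
One more email must land in a folder that already has 13, giving it 14.
So 28 × 13 + 1 = 365 emails are required.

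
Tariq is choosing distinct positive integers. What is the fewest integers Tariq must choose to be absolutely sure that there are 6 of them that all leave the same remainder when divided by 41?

The 41 residue classes mod 41 are the pigeonholes.
With 205 integers one could put 5 in each residue class and have no class reach 6.
The 206th integer pushes some class to 6, so 41·5 + 1 = 206.

206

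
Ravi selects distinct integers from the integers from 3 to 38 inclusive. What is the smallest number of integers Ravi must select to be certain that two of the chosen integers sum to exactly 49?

23

Two chosen integers sum to 49 exactly when both halves of some pair {x, 49−x} with 11 ≤ x ≤ 49−x ≤ 38 are chosen — 14 such pairs.
The remaining 8 elements (those with no distinct partner in range) can never complete a 49-sum, so the worst case takes all of them and one from each pair: 8 + 14 = 22.
By the pigeonhole principle, the 23rd integer has to be the second member of some pair, so 22 + 1 = 23.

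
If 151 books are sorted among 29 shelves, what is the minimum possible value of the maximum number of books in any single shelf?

6

Pigeonhole: the 29 shelves are the holes and the 151 books are the pigeons.
If every shelf held at most 5 books, the total would be at most 29 × 5 = 145, which is less than 151.
So some shelf holds at least ⌈151/29⌉ = 6 books.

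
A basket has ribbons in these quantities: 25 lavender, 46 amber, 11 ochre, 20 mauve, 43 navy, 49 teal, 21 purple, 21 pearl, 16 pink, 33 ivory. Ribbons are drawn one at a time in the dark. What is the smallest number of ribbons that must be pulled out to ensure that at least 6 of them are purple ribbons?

270

In the worst case for collecting purple ribbons, every non-purple ribbon comes out first.
There are 25 + 46 + 11 + 20 + 43 + 49 + 21 + 16 + 33 = 264 non-purple ribbons altogether.
After those, each further ribbon must be purple, so 264 + 6 = 270 draws guarantee 6 purple ribbons.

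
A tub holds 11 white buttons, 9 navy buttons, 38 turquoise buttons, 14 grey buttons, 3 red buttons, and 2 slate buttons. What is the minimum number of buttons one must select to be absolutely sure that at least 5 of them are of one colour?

22

By pigeonhole, the 6 colours are the holes; the buttons drawn are the pigeons.
To avoid 5 of any one colour, the worst case takes at most 4 of each colour, or every button of a colour that has fewer than 4.
That gives 4 + 4 + 4 + 4 + 3 + 2 = 21 buttons with no colour reaching 5.
The next button forces some colour to 5, so 21 + 1 = 22.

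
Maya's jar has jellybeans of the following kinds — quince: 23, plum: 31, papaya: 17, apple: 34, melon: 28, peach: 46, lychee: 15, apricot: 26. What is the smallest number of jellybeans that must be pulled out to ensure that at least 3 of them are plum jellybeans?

In the worst case for collecting plum jellybeans, every non-plum jellybean comes out first.
There are 23 + 17 + 34 + 28 + 46 + 15 + 26 = 189 non-plum jellybeans altogether.
After those, each further jellybean must be plum, so 189 + 3 = 192 draws guarantee 3 plum jellybeans.

192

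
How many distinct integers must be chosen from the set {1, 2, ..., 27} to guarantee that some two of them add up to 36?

Two chosen integers sum to 36 exactly when both halves of some pair {x, 36−x} with 9 ≤ x ≤ 36−x ≤ 27 are chosen — 9 such pairs.
The remaining 9 elements (those with no distinct partner in range) can never complete a 36-sum, so the worst case takes all of them and one from each pair: 9 + 9 = 18.
The 19th integer has to be the second member of some pair, so 18 + 1 = 19.

19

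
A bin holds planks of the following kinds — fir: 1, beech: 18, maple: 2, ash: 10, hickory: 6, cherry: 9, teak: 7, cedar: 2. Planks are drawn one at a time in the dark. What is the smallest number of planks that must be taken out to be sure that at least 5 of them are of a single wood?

26

An adversary could hand out at most 4 planks per wood (fir, maple, cedar run out sooner): 1 + 4 + 2 + 4 + 4 + 4 + 4 + 2 = 25 planks and still no wood has 5.
By the pigeonhole principle, one more plank lands in a wood already at 4, so 26 draws are enough and 25 are not.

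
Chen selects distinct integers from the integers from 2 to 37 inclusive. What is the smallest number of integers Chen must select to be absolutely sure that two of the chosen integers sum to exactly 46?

23

Two chosen integers sum to 46 exactly when both halves of some pair {x, 46−x} with 9 ≤ x ≤ 46−x ≤ 37 are chosen — 14 such pairs.
The remaining 8 elements (those with no distinct partner in range) can never complete a 46-sum, so the worst case takes all of them and one from each pair: 8 + 14 = 22.
The 23rd integer has to be the second member of some pair, so 22 + 1 = 23.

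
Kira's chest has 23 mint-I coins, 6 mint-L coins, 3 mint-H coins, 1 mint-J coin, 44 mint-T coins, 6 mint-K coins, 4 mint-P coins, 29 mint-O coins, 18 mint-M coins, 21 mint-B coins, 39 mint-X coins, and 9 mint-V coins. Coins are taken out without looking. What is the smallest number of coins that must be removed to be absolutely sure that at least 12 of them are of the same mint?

Put each drawn coin into a box by mint. The largest draw with every box below 12 takes min(count, 11) from each mint; mints with fewer than 11 contribute all they have.
Σ min(cᵢ, 11) = 11 + 6 + 3 + 1 + 11 + 6 + 4 + 11 + 11 + 11 + 11 + 9 = 95.
Draw number 95 + 1 = 96 must push one box to 12.

96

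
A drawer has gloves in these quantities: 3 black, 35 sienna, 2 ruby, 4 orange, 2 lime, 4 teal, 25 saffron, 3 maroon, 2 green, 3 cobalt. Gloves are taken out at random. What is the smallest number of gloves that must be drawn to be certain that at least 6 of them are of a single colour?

An adversary could hand out at most 5 gloves per colour (8 colours run out sooner): 3 + 5 + 2 + 4 + 2 + 4 + 5 + 3 + 2 + 3 = 33 gloves and still no colour has 6.
By pigeonhole, one more glove lands in a colour already at 5, so 34 draws are enough and 33 are not.

34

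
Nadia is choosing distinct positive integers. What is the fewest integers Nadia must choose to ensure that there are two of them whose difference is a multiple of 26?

27

Integers whose pairwise differences are multiples of 26 are exactly those sharing a remainder mod 26. By pigeonhole, the 26 residue classes mod 26 are the pigeonholes.
With 26 integers one could put 1 in each residue class and have no class reach 2.
The 27th integer pushes some class to 2, so 26·1 + 1 = 27.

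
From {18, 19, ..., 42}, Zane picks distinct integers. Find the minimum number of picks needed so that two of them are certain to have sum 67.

17

A set avoiding the sum 67 can contain at most one of each pair {x, 67−x}, plus the 7 elements whose complement lies outside the range.
The integers 18, …, 33 (16 of them) are such a set: any two sum to at least 18+19 = 37 and at most 32+33 = 65 < 67.
By pigeonhole, any 17th integer completes one of the 9 pairs, so 17 choices force a sum of 67.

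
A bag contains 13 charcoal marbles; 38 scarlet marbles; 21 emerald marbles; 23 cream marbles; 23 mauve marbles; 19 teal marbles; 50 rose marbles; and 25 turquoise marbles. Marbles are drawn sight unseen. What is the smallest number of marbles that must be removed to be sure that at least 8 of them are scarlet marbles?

182

In the worst case for collecting scarlet marbles, every non-scarlet marble comes out first.
There are 13 + 21 + 23 + 23 + 19 + 50 + 25 = 174 non-scarlet marbles altogether.
After those, each further marble must be scarlet, so 174 + 8 = 182 draws guarantee 8 scarlet marbles.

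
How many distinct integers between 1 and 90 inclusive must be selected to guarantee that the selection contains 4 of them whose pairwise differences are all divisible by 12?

37

Integers whose pairwise differences are multiples of 12 are exactly those sharing a remainder mod 12. By pigeonhole, the 12 residue classes mod 12 are the pigeonholes.
With 36 integers one could put 3 in each residue class and have no class reach 4.
The 37th integer pushes some class to 4, so 12·3 + 1 = 37.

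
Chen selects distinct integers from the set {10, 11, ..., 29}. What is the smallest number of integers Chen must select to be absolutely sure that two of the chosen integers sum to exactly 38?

12

Group the elements by complementary pair {x, 38−x}: {10,28}, {11,27}, {12,26}, …, giving 9 two-element pairs, the single value 19 (it cannot pair with itself since the integers are distinct), and 1 integer whose partner 38−x falls outside [10,29].
Treating each of those 11 groups as a pigeonhole, one can pick one integer per group — 11 integers — with no two summing to 38.
The 12th integer lands in an occupied pair, forcing a sum of 38.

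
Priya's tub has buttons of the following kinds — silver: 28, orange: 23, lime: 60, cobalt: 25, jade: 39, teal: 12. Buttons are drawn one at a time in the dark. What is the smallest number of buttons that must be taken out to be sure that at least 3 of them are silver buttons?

162

In the worst case for collecting silver buttons, every non-silver button comes out first.
There are 23 + 60 + 25 + 39 + 12 = 159 non-silver buttons altogether.
After those, each further button must be silver, so 159 + 3 = 162 draws guarantee 3 silver buttons.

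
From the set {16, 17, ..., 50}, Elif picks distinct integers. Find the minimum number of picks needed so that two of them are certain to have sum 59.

22

Group the elements by complementary pair {x, 59−x}: {16,43}, {17,42}, {18,41}, …, giving 14 two-element pairs and 7 integers whose partner 59−x falls outside [16,50].
Treating each of those 21 groups as a pigeonhole, one can pick one integer per group — 21 integers — with no two summing to 59.
The 22nd integer lands in an occupied pair, forcing a sum of 59.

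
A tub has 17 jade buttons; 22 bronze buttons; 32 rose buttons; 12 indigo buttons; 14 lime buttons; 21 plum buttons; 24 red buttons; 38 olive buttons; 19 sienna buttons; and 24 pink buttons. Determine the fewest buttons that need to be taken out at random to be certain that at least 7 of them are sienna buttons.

211

In the worst case for collecting sienna buttons, every non-sienna button comes out first.
There are 17 + 22 + 32 + 12 + 14 + 21 + 24 + 38 + 24 = 204 non-sienna buttons altogether.
After those, each further button must be sienna, so 204 + 7 = 211 draws guarantee 7 sienna buttons.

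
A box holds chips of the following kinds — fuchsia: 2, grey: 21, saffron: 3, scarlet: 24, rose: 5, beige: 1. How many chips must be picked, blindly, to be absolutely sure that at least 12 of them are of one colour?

Put each drawn chip into a box by colour. The largest draw with every box below 12 takes min(count, 11) from each colour; colours with fewer than 11 contribute all they have.
Σ min(cᵢ, 11) = 2 + 11 + 3 + 11 + 5 + 1 = 33.
Draw number 33 + 1 = 34 must push one box to 12.

34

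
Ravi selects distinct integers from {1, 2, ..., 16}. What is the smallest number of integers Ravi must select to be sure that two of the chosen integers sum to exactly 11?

12

Group the elements by complementary pair {x, 11−x}: {1,10}, {2,9}, {3,8}, …, giving 5 two-element pairs and 6 integers whose partner 11−x falls outside [1,16].
By pigeonhole, treating each of those 11 groups as a pigeonhole, one can pick one integer per group — 11 integers — with no two summing to 11.
The 12th integer lands in an occupied pair, forcing a sum of 11.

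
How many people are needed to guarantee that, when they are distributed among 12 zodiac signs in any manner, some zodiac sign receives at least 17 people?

With 192 people one could put exactly 16 in each of the 12 zodiac signs, and no zodiac sign would reach 17.
By the pigeonhole principle, one more person must land in a zodiac sign that already has 16, giving it 17.
So 12 × 16 + 1 = 193 people are required.

193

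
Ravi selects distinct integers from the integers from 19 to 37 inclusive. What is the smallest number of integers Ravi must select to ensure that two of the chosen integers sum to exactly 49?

Two chosen integers sum to 49 exactly when both halves of some pair {x, 49−x} with 19 ≤ x ≤ 49−x ≤ 30 are chosen — 6 such pairs.
The remaining 7 elements (those with no distinct partner in range) can never complete a 49-sum, so the worst case takes all of them and one from each pair: 7 + 6 = 13.
The 14th integer has to be the second member of some pair, so 13 + 1 = 14.

14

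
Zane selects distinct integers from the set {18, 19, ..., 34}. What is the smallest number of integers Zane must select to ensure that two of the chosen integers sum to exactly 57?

Group the elements by complementary pair {x, 57−x}: {23,34}, {24,33}, {25,32}, …, giving 6 two-element pairs and 5 integers whose partner 57−x falls outside [18,34].
Treating each of those 11 groups as a pigeonhole, one can pick one integer per group — 11 integers — with no two summing to 57.
The 12th integer lands in an occupied pair, forcing a sum of 57.

12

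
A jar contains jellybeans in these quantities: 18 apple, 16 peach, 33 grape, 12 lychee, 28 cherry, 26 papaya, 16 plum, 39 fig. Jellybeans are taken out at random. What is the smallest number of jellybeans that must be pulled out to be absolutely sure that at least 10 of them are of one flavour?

73

An adversary could hand out at most 9 jellybeans per flavour: 9 + 9 + 9 + 9 + 9 + 9 + 9 + 9 = 72 jellybeans and still no flavour has 10.
One more jellybean lands in a flavour already at 9, so 73 draws are enough and 72 are not.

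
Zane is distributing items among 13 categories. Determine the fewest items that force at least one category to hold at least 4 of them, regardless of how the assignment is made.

With 39 items one could put exactly 3 in each of the 13 categories, and no category would reach 4.
One more item must land in a category that already has 3, giving it 4.
So 13 × 3 + 1 = 40 items are required.

40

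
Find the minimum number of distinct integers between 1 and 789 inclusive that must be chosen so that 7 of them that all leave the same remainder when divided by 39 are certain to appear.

235

By pigeonhole, the 39 residue classes mod 39 are the pigeonholes.
With 234 integers one could put 6 in each residue class and have no class reach 7.
The 235th integer pushes some class to 7, so 39·6 + 1 = 235.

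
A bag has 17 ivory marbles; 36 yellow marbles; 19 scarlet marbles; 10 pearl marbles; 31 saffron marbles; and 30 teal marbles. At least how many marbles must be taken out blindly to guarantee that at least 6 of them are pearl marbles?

In the worst case for collecting pearl marbles, every non-pearl marble comes out first.
There are 17 + 36 + 19 + 31 + 30 = 133 non-pearl marbles altogether.
After those, each further marble must be pearl, so 133 + 6 = 139 draws guarantee 6 pearl marbles.

139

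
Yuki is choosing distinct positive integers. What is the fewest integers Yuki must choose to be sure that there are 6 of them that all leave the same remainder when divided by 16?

By pigeonhole, the 16 residue classes mod 16 are the pigeonholes.
With 80 integers one could put 5 in each residue class and have no class reach 6.
The 81st integer pushes some class to 6, so 16·5 + 1 = 81.

81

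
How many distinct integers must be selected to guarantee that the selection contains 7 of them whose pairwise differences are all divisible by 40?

241

Integers whose pairwise differences are multiples of 40 are exactly those sharing a remainder mod 40. By the pigeonhole principle, the 40 residue classes mod 40 are the pigeonholes.
With 240 integers one could put 6 in each residue class and have no class reach 7.
The 241st integer pushes some class to 7, so 40·6 + 1 = 241.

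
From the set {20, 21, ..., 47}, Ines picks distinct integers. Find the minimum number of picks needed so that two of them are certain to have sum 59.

19

A set avoiding the sum 59 can contain at most one of each pair {x, 59−x}, plus the 8 elements whose complement lies outside the range.
The integers 30, …, 47 (18 of them) are such a set: any two sum to at least 30+31 = 61 > 59.
By pigeonhole, any 19th integer completes one of the 10 pairs, so 19 choices force a sum of 59.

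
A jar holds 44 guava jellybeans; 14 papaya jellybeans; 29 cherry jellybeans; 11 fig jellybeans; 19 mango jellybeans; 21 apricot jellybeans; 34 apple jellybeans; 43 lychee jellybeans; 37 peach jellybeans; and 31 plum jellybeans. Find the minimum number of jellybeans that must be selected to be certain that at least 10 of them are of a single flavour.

Put each drawn jellybean into a box by flavour. The largest draw with every box below 10 takes min(count, 9) from each flavour.
Σ min(cᵢ, 9) = 9 + 9 + 9 + 9 + 9 + 9 + 9 + 9 + 9 + 9 = 90.
Draw number 90 + 1 = 91 must push one box to 10.

91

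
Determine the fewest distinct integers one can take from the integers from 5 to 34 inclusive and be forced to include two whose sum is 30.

Two chosen integers sum to 30 exactly when both halves of some pair {x, 30−x} with 5 ≤ x ≤ 30−x ≤ 25 are chosen — 10 such pairs.
The remaining 10 elements (those with no distinct partner in range) can never complete a 30-sum, so the worst case takes all of them and one from each pair: 10 + 10 = 20.
By pigeonhole, the 21st integer has to be the second member of some pair, so 20 + 1 = 21.

21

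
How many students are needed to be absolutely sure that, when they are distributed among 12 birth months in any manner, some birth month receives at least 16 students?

181

With 180 students one could put exactly 15 in each of the 12 birth months, and no birth month would reach 16.
By pigeonhole, one more student must land in a birth month that already has 15, giving it 16.
So 12 × 15 + 1 = 181 students are required.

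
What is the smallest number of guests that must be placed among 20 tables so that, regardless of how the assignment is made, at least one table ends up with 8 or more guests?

With 140 guests one could put exactly 7 in each of the 20 tables, and no table would reach 8.
One more guest must land in a table that already has 7, giving it 8.
So 20 × 7 + 1 = 141 guests are required.

141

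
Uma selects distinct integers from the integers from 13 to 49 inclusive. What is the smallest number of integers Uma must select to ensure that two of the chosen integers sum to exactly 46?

28

Two chosen integers sum to 46 exactly when both halves of some pair {x, 46−x} with 13 ≤ x ≤ 46−x ≤ 33 are chosen — 10 such pairs.
The remaining 17 elements (those with no distinct partner in range) can never complete a 46-sum, so the worst case takes all of them and one from each pair: 17 + 10 = 27.
The 28th integer has to be the second member of some pair, so 27 + 1 = 28.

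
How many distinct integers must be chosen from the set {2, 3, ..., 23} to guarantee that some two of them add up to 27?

A set avoiding the sum 27 can contain at most one of each pair {x, 27−x}, plus the 2 elements whose complement lies outside the range.
The integers 2, …, 13 (12 of them) are such a set: any two sum to at least 2+3 = 5 and at most 12+13 = 25 < 27.
Any 13th integer completes one of the 10 pairs, so 13 choices force a sum of 27.

13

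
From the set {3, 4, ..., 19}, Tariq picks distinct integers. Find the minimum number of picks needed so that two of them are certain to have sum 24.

11

A set avoiding the sum 24 can contain at most one of each pair {x, 24−x}, plus the 3 elements whose complement lies outside the range or equal to its own complement.
The integers 3, …, 12 (10 of them) are such a set: any two sum to at least 3+4 = 7 and at most 11+12 = 23 < 24.
By pigeonhole, any 11th integer completes one of the 7 pairs, so 11 choices force a sum of 24.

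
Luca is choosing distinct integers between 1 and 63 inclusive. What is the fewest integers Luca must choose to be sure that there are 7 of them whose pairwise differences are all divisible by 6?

Integers whose pairwise differences are multiples of 6 are exactly those sharing a remainder mod 6. By the pigeonhole principle, the 6 residue classes mod 6 are the pigeonholes.
With 36 integers one could put 6 in each residue class and have no class reach 7.
The 37th integer pushes some class to 7, so 6·6 + 1 = 37.

37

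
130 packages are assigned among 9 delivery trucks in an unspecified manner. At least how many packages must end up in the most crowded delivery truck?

15

The 9 delivery trucks are the holes and the 130 packages are the pigeons.
If every delivery truck held at most 14 packages, the total would be at most 9 × 14 = 126, which is less than 130.
So some delivery truck holds at least ⌈130/9⌉ = 15 packages.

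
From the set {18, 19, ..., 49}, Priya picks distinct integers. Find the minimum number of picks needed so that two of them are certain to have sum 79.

23

Two chosen integers sum to 79 exactly when both halves of some pair {x, 79−x} with 30 ≤ x ≤ 79−x ≤ 49 are chosen — 10 such pairs.
The remaining 12 elements (those with no distinct partner in range) can never complete a 79-sum, so the worst case takes all of them and one from each pair: 12 + 10 = 22.
The 23rd integer has to be the second member of some pair, so 22 + 1 = 23.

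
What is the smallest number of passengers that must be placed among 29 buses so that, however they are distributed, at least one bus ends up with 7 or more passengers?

With 174 passengers one could put exactly 6 in each of the 29 buses, and no bus would reach 7.
By the pigeonhole principle, one more passenger must land in a bus that already has 6, giving it 7.
So 29 × 6 + 1 = 175 passengers are required.

175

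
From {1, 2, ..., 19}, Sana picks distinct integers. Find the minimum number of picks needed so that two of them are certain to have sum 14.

Group the elements by complementary pair {x, 14−x}: {1,13}, {2,12}, {3,11}, …, giving 6 two-element pairs, the single value 7 (it cannot pair with itself since the integers are distinct), and 6 integers whose partner 14−x falls outside [1,19].
By pigeonhole, treating each of those 13 groups as a pigeonhole, one can pick one integer per group — 13 integers — with no two summing to 14.
The 14th integer lands in an occupied pair, forcing a sum of 14.

14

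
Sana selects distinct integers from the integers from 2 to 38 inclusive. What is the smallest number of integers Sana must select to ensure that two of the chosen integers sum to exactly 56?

28

A set avoiding the sum 56 can contain at most one of each pair {x, 56−x}, plus the 17 elements whose complement lies outside the range or equal to its own complement.
The integers 2, …, 28 (27 of them) are such a set: any two sum to at least 2+3 = 5 and at most 27+28 = 55 < 56.
Any 28th integer completes one of the 10 pairs, so 28 choices force a sum of 56.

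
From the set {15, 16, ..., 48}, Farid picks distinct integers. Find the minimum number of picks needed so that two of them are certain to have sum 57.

Two chosen integers sum to 57 exactly when both halves of some pair {x, 57−x} with 15 ≤ x ≤ 57−x ≤ 42 are chosen — 14 such pairs.
The remaining 6 elements (those with no distinct partner in range) can never complete a 57-sum, so the worst case takes all of them and one from each pair: 6 + 14 = 20.
Pigeonhole: the 21st integer has to be the second member of some pair, so 20 + 1 = 21.

21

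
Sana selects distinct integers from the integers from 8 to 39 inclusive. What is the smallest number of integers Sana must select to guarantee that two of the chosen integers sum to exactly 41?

20

Two chosen integers sum to 41 exactly when both halves of some pair {x, 41−x} with 8 ≤ x ≤ 41−x ≤ 33 are chosen — 13 such pairs.
The remaining 6 elements (those with no distinct partner in range) can never complete a 41-sum, so the worst case takes all of them and one from each pair: 6 + 13 = 19.
By the pigeonhole principle, the 20th integer has to be the second member of some pair, so 19 + 1 = 20.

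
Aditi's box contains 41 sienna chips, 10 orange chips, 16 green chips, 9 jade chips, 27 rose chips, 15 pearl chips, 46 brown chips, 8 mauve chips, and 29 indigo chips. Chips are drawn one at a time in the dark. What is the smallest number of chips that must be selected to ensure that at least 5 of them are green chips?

190

In the worst case for collecting green chips, every non-green chip comes out first.
There are 41 + 10 + 9 + 27 + 15 + 46 + 8 + 29 = 185 non-green chips altogether.
After those, each further chip must be green, so 185 + 5 = 190 draws guarantee 5 green chips.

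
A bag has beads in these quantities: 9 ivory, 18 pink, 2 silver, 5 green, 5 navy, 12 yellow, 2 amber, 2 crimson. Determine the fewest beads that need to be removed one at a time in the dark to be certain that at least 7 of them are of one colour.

An adversary could hand out at most 6 beads per colour (5 colours run out sooner): 6 + 6 + 2 + 5 + 5 + 6 + 2 + 2 = 34 beads and still no colour has 7.
One more bead lands in a colour already at 6, so 35 draws are enough and 34 are not.

35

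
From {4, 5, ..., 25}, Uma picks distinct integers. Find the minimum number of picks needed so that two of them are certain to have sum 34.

15

A set avoiding the sum 34 can contain at most one of each pair {x, 34−x}, plus the 6 elements whose complement lies outside the range or equal to its own complement.
The integers 4, …, 17 (14 of them) are such a set: any two sum to at least 4+5 = 9 and at most 16+17 = 33 < 34.
By pigeonhole, any 15th integer completes one of the 8 pairs, so 15 choices force a sum of 34.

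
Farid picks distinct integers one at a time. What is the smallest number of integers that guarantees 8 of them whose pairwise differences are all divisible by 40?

281

Integers whose pairwise differences are multiples of 40 are exactly those sharing a remainder mod 40. By the pigeonhole principle, the 40 residue classes mod 40 are the pigeonholes.
With 280 integers one could put 7 in each residue class and have no class reach 8.
The 281st integer pushes some class to 8, so 40·7 + 1 = 281.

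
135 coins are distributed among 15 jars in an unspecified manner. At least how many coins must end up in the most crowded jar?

By pigeonhole, the 15 jars are the holes and the 135 coins are the pigeons.
If every jar held at most 8 coins, the total would be at most 15 × 8 = 120, which is less than 135.
So some jar holds at least ⌈135/15⌉ = 9 coins.

9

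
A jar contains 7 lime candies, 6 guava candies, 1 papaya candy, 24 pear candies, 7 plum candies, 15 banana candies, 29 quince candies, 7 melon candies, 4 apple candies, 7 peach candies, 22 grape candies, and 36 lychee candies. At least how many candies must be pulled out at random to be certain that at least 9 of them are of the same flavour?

An adversary could hand out at most 8 candies per flavour (7 flavours run out sooner): 7 + 6 + 1 + 8 + 7 + 8 + 8 + 7 + 4 + 7 + 8 + 8 = 79 candies and still no flavour has 9.
By pigeonhole, one more candy lands in a flavour already at 8, so 80 draws are enough and 79 are not.

80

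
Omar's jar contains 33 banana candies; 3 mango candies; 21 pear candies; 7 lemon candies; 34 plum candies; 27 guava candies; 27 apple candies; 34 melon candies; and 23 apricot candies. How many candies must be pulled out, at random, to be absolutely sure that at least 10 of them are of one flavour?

74

The 9 flavours are the holes; the candies drawn are the pigeons.
To avoid 10 of any one flavour, the worst case takes at most 9 of each flavour, or every candy of a flavour that has fewer than 9.
That gives 9 + 3 + 9 + 7 + 9 + 9 + 9 + 9 + 9 = 73 candies with no flavour reaching 10.
The next candy forces some flavour to 10, so 73 + 1 = 74.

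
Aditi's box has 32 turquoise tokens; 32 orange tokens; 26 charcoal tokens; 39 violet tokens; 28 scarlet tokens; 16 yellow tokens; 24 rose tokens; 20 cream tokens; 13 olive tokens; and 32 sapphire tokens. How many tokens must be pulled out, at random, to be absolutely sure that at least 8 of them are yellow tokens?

In the worst case for collecting yellow tokens, every non-yellow token comes out first.
There are 32 + 32 + 26 + 39 + 28 + 24 + 20 + 13 + 32 = 246 non-yellow tokens altogether.
After those, each further token must be yellow, so 246 + 8 = 254 draws guarantee 8 yellow tokens.

254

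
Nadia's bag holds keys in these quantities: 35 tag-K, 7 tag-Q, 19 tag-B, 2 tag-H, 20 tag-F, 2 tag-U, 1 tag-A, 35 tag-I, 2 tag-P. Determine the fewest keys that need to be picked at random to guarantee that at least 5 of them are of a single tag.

28

Pigeonhole: put each drawn key into a box by tag. The largest draw with every box below 5 takes min(count, 4) from each tag; tags with fewer than 4 contribute all they have.
Σ min(cᵢ, 4) = 4 + 4 + 4 + 2 + 4 + 2 + 1 + 4 + 2 = 27.
Draw number 27 + 1 = 28 must push one box to 5.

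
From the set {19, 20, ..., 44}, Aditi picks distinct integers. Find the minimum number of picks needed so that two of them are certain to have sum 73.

Group the elements by complementary pair {x, 73−x}: {29,44}, {30,43}, {31,42}, …, giving 8 two-element pairs and 10 integers whose partner 73−x falls outside [19,44].
By pigeonhole, treating each of those 18 groups as a pigeonhole, one can pick one integer per group — 18 integers — with no two summing to 73.
The 19th integer lands in an occupied pair, forcing a sum of 73.

19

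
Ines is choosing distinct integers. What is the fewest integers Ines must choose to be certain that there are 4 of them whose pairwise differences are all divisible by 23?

70

Integers whose pairwise differences are multiples of 23 are exactly those sharing a remainder mod 23. The 23 residue classes mod 23 are the pigeonholes.
With 69 integers one could put 3 in each residue class and have no class reach 4.
The 70th integer pushes some class to 4, so 23·3 + 1 = 70.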